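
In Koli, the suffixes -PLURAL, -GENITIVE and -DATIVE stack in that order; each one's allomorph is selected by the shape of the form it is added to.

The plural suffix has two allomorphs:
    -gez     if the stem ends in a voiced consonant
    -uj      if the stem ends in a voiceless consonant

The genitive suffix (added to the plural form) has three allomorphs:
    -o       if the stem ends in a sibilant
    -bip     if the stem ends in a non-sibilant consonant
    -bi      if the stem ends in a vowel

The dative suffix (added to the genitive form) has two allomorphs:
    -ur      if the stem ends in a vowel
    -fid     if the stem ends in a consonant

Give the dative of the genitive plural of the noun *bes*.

The final consonant of *bes* is /s/, which is voiceless, so the plural suffix is -uj, giving *besuj*.
The final sound of the plural form *besuj* is /j/, which is a non-sibilant consonant, so the genitive suffix is -bip, giving *besujbip*.
The final sound of the genitive form *besujbip* is /p/, which is a consonant, so the dative suffix is -fid, giving *besujbipfid*.

besujbipfid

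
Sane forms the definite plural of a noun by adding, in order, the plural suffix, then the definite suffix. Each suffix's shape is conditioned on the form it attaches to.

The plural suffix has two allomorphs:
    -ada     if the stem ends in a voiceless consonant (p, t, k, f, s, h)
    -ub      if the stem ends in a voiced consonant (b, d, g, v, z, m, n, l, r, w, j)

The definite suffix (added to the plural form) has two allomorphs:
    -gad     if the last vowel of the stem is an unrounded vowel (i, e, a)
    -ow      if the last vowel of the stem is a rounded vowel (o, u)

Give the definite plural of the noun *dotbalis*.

The final consonant of *dotbalis* is /s/, which is voiceless, so the plural suffix is -ada, giving *dotbalisada*.
The last vowel of the plural form *dotbalisada* is /a/, which is an unrounded vowel, so the definite suffix is -gad, giving *dotbalisadagad*.

dotbalisadagad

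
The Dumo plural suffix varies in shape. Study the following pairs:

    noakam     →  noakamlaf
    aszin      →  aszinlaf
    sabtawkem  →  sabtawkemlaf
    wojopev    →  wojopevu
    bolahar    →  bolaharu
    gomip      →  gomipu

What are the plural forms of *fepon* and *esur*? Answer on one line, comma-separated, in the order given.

feponlaf, esuru

The pattern is nasality of the final consonant: -laf when the stem ends in a nasal (*noakam*, *aszin*, *sabtawkem*); -u when the stem ends in a non-nasal consonant (*wojopev*, *bolahar*, *gomip*).
Since the final consonant of *fepon* is /n/ (a nasal), it takes -laf, giving *feponlaf*.
Since the final consonant of *esur* is /r/ (non-nasal), it takes -u, giving *esuru*.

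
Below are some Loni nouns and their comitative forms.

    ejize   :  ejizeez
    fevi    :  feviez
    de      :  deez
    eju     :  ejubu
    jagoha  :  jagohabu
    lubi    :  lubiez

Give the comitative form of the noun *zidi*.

The alternation tracks the last vowel of the stem — -ez when the last vowel of the stem is a front vowel (*ejize*, *fevi*, *de*, *lubi*); -bu when the last vowel of the stem is a back vowel (*eju*, *jagoha*).
*zidi* — last vowel /i/ (a front vowel) → -ez → *zidiez*.

zidiez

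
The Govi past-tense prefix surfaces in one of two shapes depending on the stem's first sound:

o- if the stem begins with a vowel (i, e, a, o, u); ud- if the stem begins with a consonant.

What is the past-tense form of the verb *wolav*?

Since the first sound of *wolav* is /w/ (a consonant), it takes ud-, giving *udwolav*.

udwolav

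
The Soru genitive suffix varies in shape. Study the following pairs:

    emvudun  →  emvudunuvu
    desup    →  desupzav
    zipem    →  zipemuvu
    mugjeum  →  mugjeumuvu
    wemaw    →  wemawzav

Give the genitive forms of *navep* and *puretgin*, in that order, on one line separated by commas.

The alternation tracks the final consonant of the stem — -uvu when the stem ends in a nasal (*emvudun*, *zipem*, *mugjeum*); -zav when the stem ends in a non-nasal consonant (*desup*, *wemaw*).
*navep* — final consonant /p/ (non-nasal) → -zav → *navepzav*.
Since the final consonant of *puretgin* is /n/ (a nasal), it takes -uvu, giving *puretginuvu*.

navepzav, puretginuvu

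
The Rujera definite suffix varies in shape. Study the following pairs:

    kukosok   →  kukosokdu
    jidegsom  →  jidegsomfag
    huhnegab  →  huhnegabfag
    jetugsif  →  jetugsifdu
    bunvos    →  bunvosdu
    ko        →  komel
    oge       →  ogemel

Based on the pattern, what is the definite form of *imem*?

The pattern is voicing of the final sound: -du when the stem ends in a voiceless consonant (*kukosok*, *jetugsif*, *bunvos*); -fag when the stem ends in a voiced consonant (*jidegsom*, *huhnegab*); -mel when the stem ends in a vowel (*ko*, *oge*).
The final sound of *imem* is /m/, which is a voiced consonant, so the suffix is -fag, giving *imemfag*.

imemfag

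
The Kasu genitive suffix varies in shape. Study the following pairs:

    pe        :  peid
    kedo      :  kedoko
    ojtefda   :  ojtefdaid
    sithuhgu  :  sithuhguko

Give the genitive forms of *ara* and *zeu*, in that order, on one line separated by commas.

The pattern is rounding harmony: -ko when the last vowel of the stem is a rounded vowel (*kedo*, *sithuhgu*); -id when the last vowel of the stem is an unrounded vowel (*pe*, *ojtefda*).
*ara*: last vowel = /a/, an unrounded vowel → -id → *araid*.
*zeu*: last vowel = /u/, a rounded vowel → -ko → *zeuko*.

araid, zeuko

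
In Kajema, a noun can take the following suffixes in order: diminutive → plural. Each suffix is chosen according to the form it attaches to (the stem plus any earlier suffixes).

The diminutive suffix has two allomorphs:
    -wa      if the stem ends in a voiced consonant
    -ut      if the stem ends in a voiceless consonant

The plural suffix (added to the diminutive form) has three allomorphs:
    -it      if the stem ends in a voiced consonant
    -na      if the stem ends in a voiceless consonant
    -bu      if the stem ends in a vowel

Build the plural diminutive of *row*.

rowwabu

The final consonant of *row* is /w/, which is voiced, so the diminutive suffix is -wa, giving *rowwa*.
Since the final sound of the diminutive form *rowwa* is /a/ (a vowel), it takes -bu, giving *rowwabu*.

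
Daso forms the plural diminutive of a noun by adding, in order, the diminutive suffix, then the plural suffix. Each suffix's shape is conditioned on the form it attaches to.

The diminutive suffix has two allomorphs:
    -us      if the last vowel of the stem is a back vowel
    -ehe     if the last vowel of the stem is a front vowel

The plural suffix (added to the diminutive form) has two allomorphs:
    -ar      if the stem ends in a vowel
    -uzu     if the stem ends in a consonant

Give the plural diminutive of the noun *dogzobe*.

dogzobeehear

*dogzobe* — last vowel /e/ (a front vowel) → -ehe → *dogzobeehe*.
The final sound of the diminutive form *dogzobeehe* is /e/, which is a vowel, so the plural suffix is -ar, giving *dogzobeehear*.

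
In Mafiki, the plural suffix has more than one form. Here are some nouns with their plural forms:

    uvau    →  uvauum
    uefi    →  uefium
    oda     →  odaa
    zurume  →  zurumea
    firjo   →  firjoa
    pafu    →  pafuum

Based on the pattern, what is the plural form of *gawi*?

The suffix is conditioned by the last vowel: -um when the last vowel of the stem is a high vowel (*uvau*, *uefi*, *pafu*); -a when the last vowel of the stem is a non-high vowel (*oda*, *zurume*, *firjo*).
Since the last vowel of *gawi* is /i/ (a high vowel), it takes -um, giving *gawium*.

gawium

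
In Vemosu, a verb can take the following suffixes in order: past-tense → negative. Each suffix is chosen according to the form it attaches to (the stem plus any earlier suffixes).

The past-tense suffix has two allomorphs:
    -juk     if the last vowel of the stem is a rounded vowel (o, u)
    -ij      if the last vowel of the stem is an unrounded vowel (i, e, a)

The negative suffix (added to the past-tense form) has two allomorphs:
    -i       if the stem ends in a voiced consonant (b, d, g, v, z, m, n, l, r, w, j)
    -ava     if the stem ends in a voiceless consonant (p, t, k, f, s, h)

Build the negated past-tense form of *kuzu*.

kuzujukava

The last vowel of *kuzu* is /u/, which is a rounded vowel, so the past-tense suffix is -juk, giving *kuzujuk*.
The past-tense form *kuzujuk*: final consonant = /k/, voiceless → -ava → *kuzujukava*.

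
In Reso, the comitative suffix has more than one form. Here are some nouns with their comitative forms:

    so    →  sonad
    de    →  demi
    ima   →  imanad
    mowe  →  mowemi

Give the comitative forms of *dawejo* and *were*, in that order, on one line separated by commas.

The pattern is front/back vowel harmony: -mi when the last vowel of the stem is a front vowel (*de*, *mowe*); -nad when the last vowel of the stem is a back vowel (*so*, *ima*).
Since the last vowel of *dawejo* is /o/ (a back vowel), it takes -nad, giving *dawejonad*.
Since the last vowel of *were* is /e/ (a front vowel), it takes -mi, giving *weremi*.

dawejonad, weremi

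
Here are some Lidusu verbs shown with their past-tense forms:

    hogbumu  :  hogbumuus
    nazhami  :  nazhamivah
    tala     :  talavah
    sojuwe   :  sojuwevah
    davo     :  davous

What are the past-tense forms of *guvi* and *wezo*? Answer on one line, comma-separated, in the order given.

The suffix is conditioned by the last vowel: -us when the last vowel of the stem is a rounded vowel (*hogbumu*, *davo*); -vah when the last vowel of the stem is an unrounded vowel (*nazhami*, *tala*, *sojuwe*).
The last vowel of *guvi* is /i/, which is an unrounded vowel, so the suffix is -vah, giving *guvivah*.
The last vowel of *wezo* is /o/, which is a rounded vowel, so the suffix is -us, giving *wezous*.

guvivah, wezous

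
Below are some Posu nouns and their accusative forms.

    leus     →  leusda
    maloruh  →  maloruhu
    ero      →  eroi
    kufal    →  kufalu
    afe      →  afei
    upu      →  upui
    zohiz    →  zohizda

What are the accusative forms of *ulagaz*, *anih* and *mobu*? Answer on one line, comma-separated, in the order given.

ulagazda, anihu, mobui

The suffix is conditioned by the final sound: -da when the stem ends in a sibilant (*leus*, *zohiz*); -u when the stem ends in a non-sibilant consonant (*maloruh*, *kufal*); -i when the stem ends in a vowel (*ero*, *afe*, *upu*).
Since the final sound of *ulagaz* is /z/ (a sibilant), it takes -da, giving *ulagazda*.
Since the final sound of *anih* is /h/ (a non-sibilant consonant), it takes -u, giving *anihu*.
Since the final sound of *mobu* is /u/ (a vowel), it takes -i, giving *mobui*.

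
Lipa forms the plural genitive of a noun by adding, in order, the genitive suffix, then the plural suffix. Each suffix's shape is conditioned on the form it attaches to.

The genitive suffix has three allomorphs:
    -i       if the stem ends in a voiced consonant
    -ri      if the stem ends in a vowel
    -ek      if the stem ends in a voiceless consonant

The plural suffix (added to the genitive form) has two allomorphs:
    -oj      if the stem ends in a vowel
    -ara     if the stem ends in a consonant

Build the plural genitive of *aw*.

awioj

The final sound of *aw* is /w/, which is a voiced consonant, so the genitive suffix is -i, giving *awi*.
The final sound of the genitive form *awi* is /i/, which is a vowel, so the plural suffix is -oj, giving *awioj*.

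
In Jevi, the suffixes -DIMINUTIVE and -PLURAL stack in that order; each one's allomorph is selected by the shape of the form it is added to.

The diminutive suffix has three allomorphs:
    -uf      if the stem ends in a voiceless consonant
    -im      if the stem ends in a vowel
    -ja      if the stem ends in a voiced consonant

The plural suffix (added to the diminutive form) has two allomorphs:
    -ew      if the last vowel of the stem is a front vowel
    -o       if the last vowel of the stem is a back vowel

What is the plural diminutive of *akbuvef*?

akbuvefufo

*akbuvef* — final sound /f/ (a voiceless consonant) → -uf → *akbuvefuf*.
The diminutive form *akbuvefuf*: last vowel = /u/, a back vowel → -o → *akbuvefufo*.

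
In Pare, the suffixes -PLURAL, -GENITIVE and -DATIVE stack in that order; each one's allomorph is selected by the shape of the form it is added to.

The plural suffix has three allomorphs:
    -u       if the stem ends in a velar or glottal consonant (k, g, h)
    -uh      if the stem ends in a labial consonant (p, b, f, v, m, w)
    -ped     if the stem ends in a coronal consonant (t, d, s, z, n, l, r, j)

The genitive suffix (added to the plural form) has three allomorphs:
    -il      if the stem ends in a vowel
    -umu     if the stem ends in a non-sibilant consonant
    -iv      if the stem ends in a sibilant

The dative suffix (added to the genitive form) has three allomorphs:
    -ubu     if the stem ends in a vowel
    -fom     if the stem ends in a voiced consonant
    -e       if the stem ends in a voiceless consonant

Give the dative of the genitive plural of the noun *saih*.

saihuilfom

The final consonant of *saih* is /h/, which is velar/glottal, so the plural suffix is -u, giving *saihu*.
The plural form *saihu*: final sound = /u/, a vowel → -il → *saihuil*.
The genitive form *saihuil* — final sound /l/ (a voiced consonant) → -fom → *saihuilfom*.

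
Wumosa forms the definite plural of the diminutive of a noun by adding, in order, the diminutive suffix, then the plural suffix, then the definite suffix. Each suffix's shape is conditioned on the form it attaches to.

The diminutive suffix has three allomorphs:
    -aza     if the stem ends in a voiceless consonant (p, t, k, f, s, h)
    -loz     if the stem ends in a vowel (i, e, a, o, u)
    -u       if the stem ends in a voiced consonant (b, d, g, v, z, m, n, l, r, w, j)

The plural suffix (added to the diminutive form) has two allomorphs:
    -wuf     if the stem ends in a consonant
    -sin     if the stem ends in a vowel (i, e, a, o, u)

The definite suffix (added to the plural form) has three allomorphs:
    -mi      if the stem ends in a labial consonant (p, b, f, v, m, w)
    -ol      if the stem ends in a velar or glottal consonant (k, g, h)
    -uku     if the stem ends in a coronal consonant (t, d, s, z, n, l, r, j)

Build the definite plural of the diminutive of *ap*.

Since the final sound of *ap* is /p/ (a voiceless consonant), it takes -aza, giving *apaza*.
The diminutive form *apaza* — final sound /a/ (a vowel) → -sin → *apazasin*.
The plural form *apazasin*: final consonant = /n/, coronal → -uku → *apazasinuku*.

apazasinuku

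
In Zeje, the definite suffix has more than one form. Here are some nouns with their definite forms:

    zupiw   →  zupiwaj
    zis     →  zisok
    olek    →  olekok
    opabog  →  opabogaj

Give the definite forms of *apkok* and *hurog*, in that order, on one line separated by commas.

The suffix is conditioned by the final consonant: -ok when the stem ends in a voiceless consonant (*zis*, *olek*); -aj when the stem ends in a voiced consonant (*zupiw*, *opabog*).
*apkok* — final consonant /k/ (voiceless) → -ok → *apkokok*.
*hurog*: final consonant = /g/, voiced → -aj → *hurogaj*.

apkokok, hurogaj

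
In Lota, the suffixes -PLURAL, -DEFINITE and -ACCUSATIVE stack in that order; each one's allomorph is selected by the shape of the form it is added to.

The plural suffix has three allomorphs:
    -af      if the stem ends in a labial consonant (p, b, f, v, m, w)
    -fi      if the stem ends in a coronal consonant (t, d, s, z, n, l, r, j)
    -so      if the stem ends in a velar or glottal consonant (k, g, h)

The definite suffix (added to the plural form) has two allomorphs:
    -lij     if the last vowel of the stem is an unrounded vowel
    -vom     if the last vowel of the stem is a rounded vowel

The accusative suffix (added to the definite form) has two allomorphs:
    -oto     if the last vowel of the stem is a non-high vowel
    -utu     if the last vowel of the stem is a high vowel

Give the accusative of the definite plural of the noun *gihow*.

Since the final consonant of *gihow* is /w/ (labial), it takes -af, giving *gihowaf*.
The last vowel of the plural form *gihowaf* is /a/, which is an unrounded vowel, so the definite suffix is -lij, giving *gihowaflij*.
The definite form *gihowaflij* — last vowel /i/ (a high vowel) → -utu → *gihowaflijutu*.

gihowaflijutu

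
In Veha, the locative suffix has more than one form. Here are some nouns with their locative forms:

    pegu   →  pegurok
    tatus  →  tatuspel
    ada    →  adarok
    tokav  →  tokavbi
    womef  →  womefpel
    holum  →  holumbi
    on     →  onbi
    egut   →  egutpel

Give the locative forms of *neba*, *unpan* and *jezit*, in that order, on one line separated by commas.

The alternation tracks the final sound of the stem — -pel when the stem ends in a voiceless consonant (*tatus*, *womef*, *egut*); -bi when the stem ends in a voiced consonant (*tokav*, *holum*, *on*); -rok when the stem ends in a vowel (*pegu*, *ada*).
The final sound of *neba* is /a/, which is a vowel, so the suffix is -rok, giving *nebarok*.
*unpan* — final sound /n/ (a voiced consonant) → -bi → *unpanbi*.
Since the final sound of *jezit* is /t/ (a voiceless consonant), it takes -pel, giving *jezitpel*.

nebarok, unpanbi, jezitpel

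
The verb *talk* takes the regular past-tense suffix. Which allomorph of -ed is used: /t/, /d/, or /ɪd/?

/t/

The stem *talk* ends in a voiceless consonant other than /t/.
The -ed suffix is realized as /ɪd/ after /t, d/; as /t/ after other voiceless consonants; and as /d/ after other voiced sounds.
So -ed on *talk* is pronounced /t/.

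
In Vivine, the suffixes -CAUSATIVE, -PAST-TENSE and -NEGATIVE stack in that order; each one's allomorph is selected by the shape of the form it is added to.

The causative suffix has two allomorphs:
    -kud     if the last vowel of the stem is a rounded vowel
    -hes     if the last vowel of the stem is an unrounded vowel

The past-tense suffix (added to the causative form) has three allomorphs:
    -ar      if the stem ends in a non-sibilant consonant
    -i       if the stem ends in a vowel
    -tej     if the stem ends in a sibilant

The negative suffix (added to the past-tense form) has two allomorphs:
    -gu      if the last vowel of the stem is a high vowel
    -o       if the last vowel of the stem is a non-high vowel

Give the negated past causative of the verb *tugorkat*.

tugorkathestejo

The last vowel of *tugorkat* is /a/, which is an unrounded vowel, so the causative suffix is -hes, giving *tugorkathes*.
The final sound of the causative form *tugorkathes* is /s/, which is a sibilant, so the past-tense suffix is -tej, giving *tugorkathestej*.
The past-tense form *tugorkathestej*: last vowel = /e/, a non-high vowel → -o → *tugorkathestejo*.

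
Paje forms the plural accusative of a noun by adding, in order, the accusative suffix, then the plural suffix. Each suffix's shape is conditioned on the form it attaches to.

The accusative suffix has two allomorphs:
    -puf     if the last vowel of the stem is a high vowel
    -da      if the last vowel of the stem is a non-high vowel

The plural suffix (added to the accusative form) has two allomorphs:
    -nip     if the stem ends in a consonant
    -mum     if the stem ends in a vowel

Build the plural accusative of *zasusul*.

zasusulpufnip

*zasusul*: last vowel = /u/, a high vowel → -puf → *zasusulpuf*.
The final sound of the accusative form *zasusulpuf* is /f/, which is a consonant, so the plural suffix is -nip, giving *zasusulpufnip*.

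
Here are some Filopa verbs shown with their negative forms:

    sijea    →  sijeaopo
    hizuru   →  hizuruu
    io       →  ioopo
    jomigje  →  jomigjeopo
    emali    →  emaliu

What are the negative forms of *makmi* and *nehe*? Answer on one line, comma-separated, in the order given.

Looking at the last vowel of each stem: -u when the last vowel of the stem is a high vowel (*hizuru*, *emali*); -opo when the last vowel of the stem is a non-high vowel (*sijea*, *io*, *jomigje*).
Since the last vowel of *makmi* is /i/ (a high vowel), it takes -u, giving *makmiu*.
Since the last vowel of *nehe* is /e/ (a non-high vowel), it takes -opo, giving *neheopo*.

makmiu, neheopo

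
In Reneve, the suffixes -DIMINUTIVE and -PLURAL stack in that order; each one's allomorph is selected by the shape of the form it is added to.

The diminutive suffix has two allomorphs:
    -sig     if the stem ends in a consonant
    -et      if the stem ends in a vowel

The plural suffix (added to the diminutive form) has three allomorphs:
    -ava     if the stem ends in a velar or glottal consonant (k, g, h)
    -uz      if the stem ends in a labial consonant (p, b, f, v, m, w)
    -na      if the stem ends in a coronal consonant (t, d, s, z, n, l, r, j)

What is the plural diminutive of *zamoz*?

zamozsigava

*zamoz* — final sound /z/ (a consonant) → -sig → *zamozsig*.
The final consonant of the diminutive form *zamozsig* is /g/, which is velar/glottal, so the plural suffix is -ava, giving *zamozsigava*.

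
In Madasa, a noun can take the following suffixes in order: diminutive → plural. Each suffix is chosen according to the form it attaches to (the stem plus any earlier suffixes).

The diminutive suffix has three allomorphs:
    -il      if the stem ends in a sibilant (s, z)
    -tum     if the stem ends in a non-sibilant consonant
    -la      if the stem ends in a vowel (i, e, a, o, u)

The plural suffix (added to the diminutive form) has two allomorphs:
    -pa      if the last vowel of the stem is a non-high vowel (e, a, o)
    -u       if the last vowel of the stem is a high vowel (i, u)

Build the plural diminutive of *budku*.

budkulapa

Since the final sound of *budku* is /u/ (a vowel), it takes -la, giving *budkula*.
The last vowel of the diminutive form *budkula* is /a/, which is a non-high vowel, so the plural suffix is -pa, giving *budkulapa*.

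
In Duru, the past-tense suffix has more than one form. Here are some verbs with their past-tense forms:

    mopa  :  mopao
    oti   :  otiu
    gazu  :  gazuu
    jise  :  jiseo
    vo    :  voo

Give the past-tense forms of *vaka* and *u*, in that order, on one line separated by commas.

vakao, uu

Looking at the last vowel of each stem: -u when the last vowel of the stem is a high vowel (*oti*, *gazu*); -o when the last vowel of the stem is a non-high vowel (*mopa*, *jise*, *vo*).
Since the last vowel of *vaka* is /a/ (a non-high vowel), it takes -o, giving *vakao*.
Since the last vowel of *u* is /u/ (a high vowel), it takes -u, giving *uu*.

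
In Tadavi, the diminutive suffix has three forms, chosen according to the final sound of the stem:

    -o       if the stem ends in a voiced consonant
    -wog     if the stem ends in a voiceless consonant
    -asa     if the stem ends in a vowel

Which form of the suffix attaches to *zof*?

-wog

*zof*: final sound = /f/, a voiceless consonant → -wog.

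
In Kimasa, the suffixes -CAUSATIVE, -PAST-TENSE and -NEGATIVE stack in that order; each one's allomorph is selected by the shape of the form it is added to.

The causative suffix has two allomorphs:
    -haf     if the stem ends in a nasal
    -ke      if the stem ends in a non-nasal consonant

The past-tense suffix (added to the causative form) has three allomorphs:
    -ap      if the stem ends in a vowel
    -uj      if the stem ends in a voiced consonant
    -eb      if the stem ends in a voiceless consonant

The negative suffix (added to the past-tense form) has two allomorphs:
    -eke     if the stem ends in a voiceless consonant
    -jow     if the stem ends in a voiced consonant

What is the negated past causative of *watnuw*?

watnuwkeapeke

*watnuw* — final consonant /w/ (non-nasal) → -ke → *watnuwke*.
The causative form *watnuwke* — final sound /e/ (a vowel) → -ap → *watnuwkeap*.
Since the final consonant of the past-tense form *watnuwkeap* is /p/ (voiceless), it takes -eke, giving *watnuwkeapeke*.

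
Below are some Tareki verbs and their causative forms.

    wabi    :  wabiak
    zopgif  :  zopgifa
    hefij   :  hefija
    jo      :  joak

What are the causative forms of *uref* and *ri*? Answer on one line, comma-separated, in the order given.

urefa, riak

Looking at the final sound of each stem: -a when the stem ends in a consonant (*zopgif*, *hefij*); -ak when the stem ends in a vowel (*wabi*, *jo*).
The final sound of *uref* is /f/, which is a consonant, so the suffix is -a, giving *urefa*.
Since the final sound of *ri* is /i/ (a vowel), it takes -ak, giving *riak*.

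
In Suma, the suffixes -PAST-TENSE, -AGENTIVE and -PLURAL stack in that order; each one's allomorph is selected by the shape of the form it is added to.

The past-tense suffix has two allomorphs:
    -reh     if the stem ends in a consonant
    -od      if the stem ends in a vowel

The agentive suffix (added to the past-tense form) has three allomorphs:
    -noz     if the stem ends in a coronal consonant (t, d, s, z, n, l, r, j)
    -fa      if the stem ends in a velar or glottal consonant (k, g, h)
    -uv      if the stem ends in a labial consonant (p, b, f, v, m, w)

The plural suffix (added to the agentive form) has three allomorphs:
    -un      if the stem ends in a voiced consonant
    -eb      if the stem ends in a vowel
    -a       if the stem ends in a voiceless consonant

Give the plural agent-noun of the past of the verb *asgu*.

*asgu* — final sound /u/ (a vowel) → -od → *asguod*.
The final consonant of the past-tense form *asguod* is /d/, which is coronal, so the agentive suffix is -noz, giving *asguodnoz*.
Since the final sound of the agentive form *asguodnoz* is /z/ (a voiced consonant), it takes -un, giving *asguodnozun*.

asguodnozun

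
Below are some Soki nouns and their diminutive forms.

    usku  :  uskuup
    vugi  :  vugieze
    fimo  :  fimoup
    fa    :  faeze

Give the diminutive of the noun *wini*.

The pattern is rounding harmony: -up when the last vowel of the stem is a rounded vowel (*usku*, *fimo*); -eze when the last vowel of the stem is an unrounded vowel (*vugi*, *fa*).
*wini* — last vowel /i/ (an unrounded vowel) → -eze → *winieze*.

winieze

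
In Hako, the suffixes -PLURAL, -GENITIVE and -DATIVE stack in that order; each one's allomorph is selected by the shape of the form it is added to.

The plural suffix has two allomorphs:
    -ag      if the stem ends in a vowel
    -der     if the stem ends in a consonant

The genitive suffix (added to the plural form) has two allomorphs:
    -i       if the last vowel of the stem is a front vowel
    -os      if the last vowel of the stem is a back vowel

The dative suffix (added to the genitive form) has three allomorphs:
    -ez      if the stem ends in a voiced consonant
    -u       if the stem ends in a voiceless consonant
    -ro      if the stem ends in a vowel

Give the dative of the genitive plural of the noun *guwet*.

guwetderiro

Since the final sound of *guwet* is /t/ (a consonant), it takes -der, giving *guwetder*.
The plural form *guwetder*: last vowel = /e/, a front vowel → -i → *guwetderi*.
The genitive form *guwetderi* — final sound /i/ (a vowel) → -ro → *guwetderiro*.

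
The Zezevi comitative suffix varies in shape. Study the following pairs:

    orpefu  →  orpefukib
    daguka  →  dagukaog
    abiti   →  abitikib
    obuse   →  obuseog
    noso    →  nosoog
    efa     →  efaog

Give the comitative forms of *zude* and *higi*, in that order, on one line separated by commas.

Looking at the last vowel of each stem: -kib when the last vowel of the stem is a high vowel (*orpefu*, *abiti*); -og when the last vowel of the stem is a non-high vowel (*daguka*, *obuse*, *noso*, *efa*).
The last vowel of *zude* is /e/, which is a non-high vowel, so the suffix is -og, giving *zudeog*.
The last vowel of *higi* is /i/, which is a high vowel, so the suffix is -kib, giving *higikib*.

zudeog, higikib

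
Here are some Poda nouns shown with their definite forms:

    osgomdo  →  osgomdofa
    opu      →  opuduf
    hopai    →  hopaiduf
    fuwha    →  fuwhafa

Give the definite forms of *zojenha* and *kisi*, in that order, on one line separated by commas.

zojenhafa, kisiduf

The alternation tracks the last vowel of the stem — -duf when the last vowel of the stem is a high vowel (*opu*, *hopai*); -fa when the last vowel of the stem is a non-high vowel (*osgomdo*, *fuwha*).
*zojenha* — last vowel /a/ (a non-high vowel) → -fa → *zojenhafa*.
*kisi*: last vowel = /i/, a high vowel → -duf → *kisiduf*.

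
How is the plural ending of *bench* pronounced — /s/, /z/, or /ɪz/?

/ɪz/

The stem *bench* ends in a sibilant (/s, z, ʃ, ʒ, tʃ, dʒ/).
The plural suffix surfaces as /ɪz/ after sibilants, /s/ after other voiceless consonants, and /z/ after other voiced sounds.
So the plural -s on *bench* is pronounced /ɪz/.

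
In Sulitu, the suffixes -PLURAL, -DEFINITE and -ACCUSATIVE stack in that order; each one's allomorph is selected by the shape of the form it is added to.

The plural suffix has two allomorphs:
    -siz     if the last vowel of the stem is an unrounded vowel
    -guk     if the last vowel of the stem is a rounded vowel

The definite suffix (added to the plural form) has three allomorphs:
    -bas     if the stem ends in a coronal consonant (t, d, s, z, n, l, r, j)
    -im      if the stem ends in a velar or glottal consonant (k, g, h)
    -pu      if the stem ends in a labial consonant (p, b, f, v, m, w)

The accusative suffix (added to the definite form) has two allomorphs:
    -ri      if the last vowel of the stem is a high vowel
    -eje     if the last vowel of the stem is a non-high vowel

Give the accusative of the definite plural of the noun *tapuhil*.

tapuhilsizbaseje

*tapuhil* — last vowel /i/ (an unrounded vowel) → -siz → *tapuhilsiz*.
Since the final consonant of the plural form *tapuhilsiz* is /z/ (coronal), it takes -bas, giving *tapuhilsizbas*.
The definite form *tapuhilsizbas*: last vowel = /a/, a non-high vowel → -eje → *tapuhilsizbaseje*.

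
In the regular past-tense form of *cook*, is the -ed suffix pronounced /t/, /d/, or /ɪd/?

/t/

The stem *cook* ends in a voiceless consonant other than /t/.
The -ed suffix is realized as /ɪd/ after /t, d/; as /t/ after other voiceless consonants; and as /d/ after other voiced sounds.
So -ed on *cook* is pronounced /t/.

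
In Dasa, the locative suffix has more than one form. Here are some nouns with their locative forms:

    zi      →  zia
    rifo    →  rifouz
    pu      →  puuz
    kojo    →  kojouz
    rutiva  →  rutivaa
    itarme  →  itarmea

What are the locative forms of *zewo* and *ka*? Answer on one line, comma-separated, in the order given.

zewouz, kaa

The alternation tracks the last vowel of the stem — -uz when the last vowel of the stem is a rounded vowel (*rifo*, *pu*, *kojo*); -a when the last vowel of the stem is an unrounded vowel (*zi*, *rutiva*, *itarme*).
Since the last vowel of *zewo* is /o/ (a rounded vowel), it takes -uz, giving *zewouz*.
*ka*: last vowel = /a/, an unrounded vowel → -a → *kaa*.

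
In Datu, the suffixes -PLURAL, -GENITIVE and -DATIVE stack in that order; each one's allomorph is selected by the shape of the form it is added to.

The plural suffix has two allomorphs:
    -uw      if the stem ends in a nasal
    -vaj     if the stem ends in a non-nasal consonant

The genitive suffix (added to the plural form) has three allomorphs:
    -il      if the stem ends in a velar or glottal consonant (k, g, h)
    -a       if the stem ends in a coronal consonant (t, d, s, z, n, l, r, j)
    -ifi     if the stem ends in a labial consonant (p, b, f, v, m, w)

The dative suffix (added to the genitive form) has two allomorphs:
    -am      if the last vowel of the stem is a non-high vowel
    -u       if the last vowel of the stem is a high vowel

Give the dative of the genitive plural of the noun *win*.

*win* — final consonant /n/ (a nasal) → -uw → *winuw*.
The plural form *winuw* — final consonant /w/ (labial) → -ifi → *winuwifi*.
Since the last vowel of the genitive form *winuwifi* is /i/ (a high vowel), it takes -u, giving *winuwifiu*.

winuwifiu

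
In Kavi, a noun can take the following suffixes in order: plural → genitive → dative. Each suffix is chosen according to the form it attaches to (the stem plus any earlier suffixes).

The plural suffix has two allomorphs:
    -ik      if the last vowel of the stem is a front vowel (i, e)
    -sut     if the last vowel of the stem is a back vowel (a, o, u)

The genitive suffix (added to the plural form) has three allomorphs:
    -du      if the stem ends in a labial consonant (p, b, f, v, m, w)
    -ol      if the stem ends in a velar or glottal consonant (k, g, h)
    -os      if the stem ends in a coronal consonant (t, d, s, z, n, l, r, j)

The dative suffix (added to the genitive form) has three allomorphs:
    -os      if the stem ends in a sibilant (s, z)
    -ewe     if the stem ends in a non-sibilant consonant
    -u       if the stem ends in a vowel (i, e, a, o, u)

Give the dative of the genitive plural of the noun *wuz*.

wuzsutosos

*wuz*: last vowel = /u/, a back vowel → -sut → *wuzsut*.
The plural form *wuzsut*: final consonant = /t/, coronal → -os → *wuzsutos*.
The genitive form *wuzsutos* — final sound /s/ (a sibilant) → -os → *wuzsutosos*.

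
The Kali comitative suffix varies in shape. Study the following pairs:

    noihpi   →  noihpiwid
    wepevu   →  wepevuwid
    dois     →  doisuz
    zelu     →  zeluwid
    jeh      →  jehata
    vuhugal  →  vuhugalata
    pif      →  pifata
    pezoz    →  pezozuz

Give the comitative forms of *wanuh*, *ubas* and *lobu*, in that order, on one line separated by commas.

wanuhata, ubasuz, lobuwid

Looking at the final sound of each stem: -uz when the stem ends in a sibilant (*dois*, *pezoz*); -ata when the stem ends in a non-sibilant consonant (*jeh*, *vuhugal*, *pif*); -wid when the stem ends in a vowel (*noihpi*, *wepevu*, *zelu*).
*wanuh*: final sound = /h/, a non-sibilant consonant → -ata → *wanuhata*.
Since the final sound of *ubas* is /s/ (a sibilant), it takes -uz, giving *ubasuz*.
*lobu* — final sound /u/ (a vowel) → -wid → *lobuwid*.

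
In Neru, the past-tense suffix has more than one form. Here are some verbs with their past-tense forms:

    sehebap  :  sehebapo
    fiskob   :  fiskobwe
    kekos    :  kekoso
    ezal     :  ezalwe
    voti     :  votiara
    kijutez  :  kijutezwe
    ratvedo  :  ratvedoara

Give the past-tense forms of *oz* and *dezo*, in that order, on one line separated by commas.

The pattern is voicing of the final sound: -o when the stem ends in a voiceless consonant (*sehebap*, *kekos*); -we when the stem ends in a voiced consonant (*fiskob*, *ezal*, *kijutez*); -ara when the stem ends in a vowel (*voti*, *ratvedo*).
*oz* — final sound /z/ (a voiced consonant) → -we → *ozwe*.
Since the final sound of *dezo* is /o/ (a vowel), it takes -ara, giving *dezoara*.

ozwe, dezoara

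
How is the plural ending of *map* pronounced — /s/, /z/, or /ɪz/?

/s/

The stem *map* ends in a voiceless non-sibilant consonant.
The plural suffix surfaces as /ɪz/ after sibilants, /s/ after other voiceless consonants, and /z/ after other voiced sounds.
So the plural -s on *map* is pronounced /s/.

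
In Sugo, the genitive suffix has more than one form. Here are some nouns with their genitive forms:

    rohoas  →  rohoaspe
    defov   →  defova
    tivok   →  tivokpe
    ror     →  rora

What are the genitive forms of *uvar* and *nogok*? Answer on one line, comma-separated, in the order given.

uvara, nogokpe

The alternation tracks the final consonant of the stem — -pe when the stem ends in a voiceless consonant (*rohoas*, *tivok*); -a when the stem ends in a voiced consonant (*defov*, *ror*).
*uvar*: final consonant = /r/, voiced → -a → *uvara*.
Since the final consonant of *nogok* is /k/ (voiceless), it takes -pe, giving *nogokpe*.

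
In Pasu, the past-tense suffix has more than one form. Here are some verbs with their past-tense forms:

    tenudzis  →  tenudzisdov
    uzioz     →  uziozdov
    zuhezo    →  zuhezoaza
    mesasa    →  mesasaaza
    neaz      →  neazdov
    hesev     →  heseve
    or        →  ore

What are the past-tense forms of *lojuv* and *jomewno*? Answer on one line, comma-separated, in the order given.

lojuve, jomewnoaza

The suffix is conditioned by the final sound: -dov when the stem ends in a sibilant (*tenudzis*, *uzioz*, *neaz*); -e when the stem ends in a non-sibilant consonant (*hesev*, *or*); -aza when the stem ends in a vowel (*zuhezo*, *mesasa*).
The final sound of *lojuv* is /v/, which is a non-sibilant consonant, so the suffix is -e, giving *lojuve*.
Since the final sound of *jomewno* is /o/ (a vowel), it takes -aza, giving *jomewnoaza*.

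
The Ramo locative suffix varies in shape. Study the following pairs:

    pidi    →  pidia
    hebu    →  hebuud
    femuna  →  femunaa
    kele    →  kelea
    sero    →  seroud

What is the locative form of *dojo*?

dojoud

The pattern is rounding harmony: -ud when the last vowel of the stem is a rounded vowel (*hebu*, *sero*); -a when the last vowel of the stem is an unrounded vowel (*pidi*, *femuna*, *kele*).
Since the last vowel of *dojo* is /o/ (a rounded vowel), it takes -ud, giving *dojoud*.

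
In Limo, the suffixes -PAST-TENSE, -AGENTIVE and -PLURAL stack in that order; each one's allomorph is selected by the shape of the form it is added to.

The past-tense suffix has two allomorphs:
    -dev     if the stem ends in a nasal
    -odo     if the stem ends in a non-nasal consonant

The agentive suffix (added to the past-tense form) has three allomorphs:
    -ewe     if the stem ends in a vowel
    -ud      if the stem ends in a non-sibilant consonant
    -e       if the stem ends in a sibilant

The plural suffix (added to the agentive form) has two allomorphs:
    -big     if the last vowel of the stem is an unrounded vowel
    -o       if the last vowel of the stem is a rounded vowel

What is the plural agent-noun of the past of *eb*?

The final consonant of *eb* is /b/, which is non-nasal, so the past-tense suffix is -odo, giving *ebodo*.
The past-tense form *ebodo* — final sound /o/ (a vowel) → -ewe → *ebodoewe*.
The agentive form *ebodoewe*: last vowel = /e/, an unrounded vowel → -big → *ebodoewebig*.

ebodoewebig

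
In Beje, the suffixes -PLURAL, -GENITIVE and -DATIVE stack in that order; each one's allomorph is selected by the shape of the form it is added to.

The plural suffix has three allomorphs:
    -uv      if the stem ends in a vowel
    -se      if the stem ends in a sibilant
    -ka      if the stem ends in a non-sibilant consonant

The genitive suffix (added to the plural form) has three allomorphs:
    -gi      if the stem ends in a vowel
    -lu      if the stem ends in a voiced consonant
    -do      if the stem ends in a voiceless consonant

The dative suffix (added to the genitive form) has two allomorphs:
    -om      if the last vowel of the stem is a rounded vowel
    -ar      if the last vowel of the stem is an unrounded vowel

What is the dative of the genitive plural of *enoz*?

Since the final sound of *enoz* is /z/ (a sibilant), it takes -se, giving *enozse*.
The plural form *enozse*: final sound = /e/, a vowel → -gi → *enozsegi*.
The genitive form *enozsegi* — last vowel /i/ (an unrounded vowel) → -ar → *enozsegiar*.

enozsegiar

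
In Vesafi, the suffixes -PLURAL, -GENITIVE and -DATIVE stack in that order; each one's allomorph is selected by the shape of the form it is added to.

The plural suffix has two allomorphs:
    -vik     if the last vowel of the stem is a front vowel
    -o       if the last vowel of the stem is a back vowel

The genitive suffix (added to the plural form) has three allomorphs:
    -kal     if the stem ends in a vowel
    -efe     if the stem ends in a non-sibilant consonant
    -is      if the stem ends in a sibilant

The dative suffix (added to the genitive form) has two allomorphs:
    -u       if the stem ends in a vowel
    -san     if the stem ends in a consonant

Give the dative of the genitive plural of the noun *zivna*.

zivnaokalsan

The last vowel of *zivna* is /a/, which is a back vowel, so the plural suffix is -o, giving *zivnao*.
The plural form *zivnao*: final sound = /o/, a vowel → -kal → *zivnaokal*.
The final sound of the genitive form *zivnaokal* is /l/, which is a consonant, so the dative suffix is -san, giving *zivnaokalsan*.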